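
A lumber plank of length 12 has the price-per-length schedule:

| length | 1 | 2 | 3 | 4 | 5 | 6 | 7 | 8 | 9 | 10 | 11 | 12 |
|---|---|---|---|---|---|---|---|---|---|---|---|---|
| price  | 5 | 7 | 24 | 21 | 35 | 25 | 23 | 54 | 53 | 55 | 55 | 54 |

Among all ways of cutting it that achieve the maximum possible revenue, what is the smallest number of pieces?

4

Consider every possible first cut. r[k] is the best of p[i]+r[k−i] over all sellable i≤k.
r[1] = 5
r[2] = 10  (first piece 1, then r[1]=5)
r[3] = 24
r[4] = 29  (first piece 1, then r[3]=24)
r[5] = 35
r[6] = 48  (first piece 3, then r[3]=24)
r[7] = 53  (first piece 1, then r[6]=48)
r[8] = 59  (first piece 3, then r[5]=35)
r[9] = 72  (first piece 3, then r[6]=48)
r[10] = 77  (first piece 1, then r[9]=72)
r[11] = 83  (first piece 3, then r[8]=59)
r[12] = 96  (first piece 3, then r[9]=72)
Maximum revenue is $96.
Now minimize piece count subject to staying optimal: for each k, pieces[k] = 1 + min over i with p[i]+r[k−i]=r[k] of pieces[k−i].
pieces[9] = 3
pieces[10] = 4
pieces[11] = 3
pieces[12] = 4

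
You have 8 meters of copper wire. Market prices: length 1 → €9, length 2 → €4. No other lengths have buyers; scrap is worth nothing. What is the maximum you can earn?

72

Build f[k] bottom-up: f[k] = max over allowed piece i of (p[i] + f[k−i]).
f[1] = 9
f[2] = max(9+9, 4+0) = 18
f[3] = max(9+18, 4+9) = 27
f[4] = max(9+27, 4+18) = 36
f[5] = max(9+36, 4+27) = 45
f[6] = max(9+45, 4+36) = 54
f[7] = max(9+54, 4+45) = 63
f[8] = max(9+63, 4+54) = 72
One optimal cutting: 1 + 1 + 1 + 1 + 1 + 1 + 1 + 1 → €72.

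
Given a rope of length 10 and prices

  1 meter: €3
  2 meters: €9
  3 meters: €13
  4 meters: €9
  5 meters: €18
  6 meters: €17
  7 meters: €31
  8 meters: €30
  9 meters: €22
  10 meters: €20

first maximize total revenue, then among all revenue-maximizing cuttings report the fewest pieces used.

Build r[k] bottom-up: r[k] = max over allowed piece i of (p[i] + r[k−i]).
r[1] = 3
r[2] = 9
r[3] = 13
r[4] = 18  (first piece 2, then r[2]=9)
r[5] = 22  (first piece 2, then r[3]=13)
r[6] = 27  (first piece 2, then r[4]=18)
r[7] = 31  (first piece 2, then r[5]=22)
r[8] = 36  (first piece 2, then r[6]=27)
r[9] = 40  (first piece 2, then r[7]=31)
r[10] = 45  (first piece 2, then r[8]=36)
Maximum revenue is €45.
Now minimize piece count subject to staying optimal: for each k, pieces[k] = 1 + min over i with p[i]+r[k−i]=r[k] of pieces[k−i].
pieces[7] = 1
pieces[8] = 4
pieces[9] = 2
pieces[10] = 5

5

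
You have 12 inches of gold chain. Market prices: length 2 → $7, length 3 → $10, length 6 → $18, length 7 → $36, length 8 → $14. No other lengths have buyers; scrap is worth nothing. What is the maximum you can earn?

Build r[k] bottom-up: r[k] = max over allowed piece i of (p[i] + r[k−i]).
r[1] = 0
r[2] = 7
r[3] = 10
r[4] = 14  (first piece 2, then r[2]=7)
r[5] = 17  (first piece 2, then r[3]=10)
r[6] = 21  (first piece 2, then r[4]=14)
r[7] = 36
r[8] = 36
r[9] = 43  (first piece 2, then r[7]=36)
r[10] = 46  (first piece 3, then r[7]=36)
r[11] = 50  (first piece 2, then r[9]=43)
r[12] = 53  (first piece 2, then r[10]=46)
One optimal cutting: 7 + 3 + 2 → $53.

53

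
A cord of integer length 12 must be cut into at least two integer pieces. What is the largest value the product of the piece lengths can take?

81

Fill f[k] for k=2..12: at each k try every first piece i and multiply by the better of (k−i) uncut or f[k−i].
Small cases: f[2]=1, f[3]=2, f[4]=4, f[5]=6, f[6]=9.
f[7] = 2*max(5,6) = 2*6 = 12
f[8] = 2*max(6,9) = 2*9 = 18
f[9] = 3*max(6,9) = 3*9 = 27
f[10] = 2*max(8,18) = 2*18 = 36
f[11] = 2*max(9,27) = 2*27 = 54
f[12] = 3*max(9,27) = 3*27 = 81
One optimal split: 3 + 3 + 3 + 3; product 3*3*3*3 = 81.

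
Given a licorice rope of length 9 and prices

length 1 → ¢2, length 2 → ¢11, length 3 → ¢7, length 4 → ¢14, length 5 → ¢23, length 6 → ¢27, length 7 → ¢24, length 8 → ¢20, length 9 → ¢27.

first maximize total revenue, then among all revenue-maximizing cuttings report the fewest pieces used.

Let r[k] be the best obtainable value from length k. For each k, try every first piece i and keep the best of price[i] + r[k−i].
r[1] = 2
r[2] = max(2+2, 11+0) = 11
r[3] = max(2+11, 11+2, 7+0) = 13
r[4] = max(2+13, 11+11, 7+2, 14+0) = 22
r[5] = max(2+22, 11+13, 7+11, 14+2, 23+0) = 24
r[6] = max(2+24, 11+22, 7+13, 14+11, 23+2, 27+0) = 33
r[7] = max(2+33, 11+24, 7+22, …, 27+2, 24+0) = 35
r[8] = max(2+35, 11+33, 7+24, …, 24+2, 20+0) = 44
r[9] = max(2+44, 11+35, 7+33, …, 20+2, 27+0) = 46
Maximum revenue is ¢46.
Now minimize piece count subject to staying optimal: for each k, pieces[k] = 1 + min over i with p[i]+r[k−i]=r[k] of pieces[k−i].
pieces[6] = 3
pieces[7] = 4
pieces[8] = 4
pieces[9] = 5

5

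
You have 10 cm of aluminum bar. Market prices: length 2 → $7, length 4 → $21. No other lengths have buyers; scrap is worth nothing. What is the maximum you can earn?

49

Build r[k] bottom-up: r[k] = max over allowed piece i of (p[i] + r[k−i]).
r[1] = 0
r[2] = 7
r[3] = 7
r[4] = max(7+7, 21+0) = 21
r[5] = max(7+7, 21+0) = 21
r[6] = max(7+21, 21+7) = 28
r[7] = max(7+21, 21+7) = 28
r[8] = max(7+28, 21+21) = 42
r[9] = max(7+28, 21+21) = 42
r[10] = max(7+42, 21+28) = 49
One optimal cutting: 4 + 4 + 2 → $49.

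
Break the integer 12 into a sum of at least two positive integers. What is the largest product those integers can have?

81

Fill P[k] for k=2..12: at each k try every first piece i and multiply by the better of (k−i) uncut or P[k−i].
P[2] = 1·max(1,0) = 1·1 = 1
P[3] = 1·max(2,1) = 1·2 = 2
P[4] = 2·max(2,1) = 2·2 = 4
P[5] = 2·max(3,2) = 2·3 = 6
P[6] = 3·max(3,2) = 3·3 = 9
P[7] = 2·max(5,6) = 2·6 = 12
P[8] = 2·max(6,9) = 2·9 = 18
P[9] = 3·max(6,9) = 3·9 = 27
P[10] = 2·max(8,18) = 2·18 = 36
P[11] = 2·max(9,27) = 2·27 = 54
P[12] = 3·max(9,27) = 3·27 = 81
One optimal split: 3 + 3 + 3 + 3; product 3·3·3·3 = 81.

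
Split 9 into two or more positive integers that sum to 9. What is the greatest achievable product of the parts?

27

Let g[k] be the best product for length k (with at least one cut). For each first piece i, the rest contributes max(k−i, g[k−i]).
g[2] = 1*max(1,0) = 1*1 = 1
g[3] = max(1*2, 2*1) = 2
g[4] = max(1*3, 2*2, 3*1) = 4
g[5] = max(1*4, 2*3, 3*2, 4*1) = 6
g[6] = max(1*6, 2*4, 3*3, 4*2, 5*1) = 9
g[7] = max(1*9, 2*6, 3*4, 4*3, 5*2, 6*1) = 12
g[8] = max(1*12, 2*9, 3*6, …, 6*2, 7*1) = 18
g[9] = max(1*18, 2*12, 3*9, …, 7*2, 8*1) = 27
One optimal split: 3 + 3 + 3; product 3*3*3 = 27.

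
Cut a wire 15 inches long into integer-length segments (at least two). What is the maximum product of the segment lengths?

243

Fill prod[k] for k=2..15: at each k try every first piece i and multiply by the better of (k−i) uncut or prod[k−i].
prod[2] = 1×max(1,0) = 1×1 = 1
prod[3] = 1×max(2,1) = 1×2 = 2
prod[4] = 2×max(2,1) = 2×2 = 4
prod[5] = 2×max(3,2) = 2×3 = 6
prod[6] = 3×max(3,2) = 3×3 = 9
prod[7] = 2×max(5,6) = 2×6 = 12
prod[8] = 2×max(6,9) = 2×9 = 18
prod[9] = 3×max(6,9) = 3×9 = 27
prod[10] = 2×max(8,18) = 2×18 = 36
prod[11] = 2×max(9,27) = 2×27 = 54
prod[12] = 3×max(9,27) = 3×27 = 81
prod[13] = 2×max(11,54) = 2×54 = 108
prod[14] = 2×max(12,81) = 2×81 = 162
prod[15] = 3×max(12,81) = 3×81 = 243
One optimal split: 3 + 3 + 3 + 3 + 3; product 3×3×3×3×3 = 243.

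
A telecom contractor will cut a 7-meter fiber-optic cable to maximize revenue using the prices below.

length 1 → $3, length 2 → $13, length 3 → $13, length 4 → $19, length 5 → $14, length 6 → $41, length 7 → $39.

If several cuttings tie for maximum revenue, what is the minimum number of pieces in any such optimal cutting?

Consider every possible first cut. r[k] is the best of p[i]+r[k−i] over all sellable i≤k.
r[1] = 3
r[2] = max(3+3, 13+0) = 13
r[3] = max(3+13, 13+3, 13+0) = 16
r[4] = max(3+16, 13+13, 13+3, 19+0) = 26
r[5] = max(3+26, 13+16, 13+13, 19+3, 14+0) = 29
r[6] = max(3+29, 13+26, 13+16, 19+13, 14+3, 41+0) = 41
r[7] = max(3+41, 13+29, 13+26, …, 41+3, 39+0) = 44
Maximum revenue is $44.
Now minimize piece count subject to staying optimal: for each k, pieces[k] = 1 + min over i with p[i]+r[k−i]=r[k] of pieces[k−i].
pieces[4] = 2
pieces[5] = 3
pieces[6] = 1
pieces[7] = 2

2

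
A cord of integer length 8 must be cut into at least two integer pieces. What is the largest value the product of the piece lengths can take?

Define P[k] = max over 1≤i<k of i · max(k−i, P[k−i]); the inner max lets the remainder stay uncut if that's better.
P[2] = 1×max(1,0) = 1×1 = 1
P[3] = max(1×2, 2×1) = 2
P[4] = max(1×3, 2×2, 3×1) = 4
P[5] = max(1×4, 2×3, 3×2, 4×1) = 6
P[6] = max(1×6, 2×4, 3×3, 4×2, 5×1) = 9
P[7] = max(1×9, 2×6, 3×4, 4×3, 5×2, 6×1) = 12
P[8] = max(1×12, 2×9, 3×6, …, 6×2, 7×1) = 18
One optimal split: 3 + 3 + 2; product 3×3×2 = 18.

18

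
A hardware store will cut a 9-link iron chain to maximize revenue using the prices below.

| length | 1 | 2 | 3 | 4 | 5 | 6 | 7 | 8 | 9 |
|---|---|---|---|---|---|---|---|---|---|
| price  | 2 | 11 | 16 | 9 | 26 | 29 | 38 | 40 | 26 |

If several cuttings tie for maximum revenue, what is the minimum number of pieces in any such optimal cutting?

2

Let r[k] be the best obtainable value from length k. For each k, try every first piece i and keep the best of price[i] + r[k−i].
r[1] = 2
r[2] = max(2+2, 11+0) = 11
r[3] = max(2+11, 11+2, 16+0) = 16
r[4] = max(2+16, 11+11, 16+2, 9+0) = 22
r[5] = max(2+22, 11+16, 16+11, 9+2, 26+0) = 27
r[6] = max(2+27, 11+22, 16+16, 9+11, 26+2, 29+0) = 33
r[7] = max(2+33, 11+27, 16+22, …, 29+2, 38+0) = 38
r[8] = max(2+38, 11+33, 16+27, …, 38+2, 40+0) = 44
r[9] = max(2+44, 11+38, 16+33, …, 40+2, 26+0) = 49
Maximum revenue is $49.
Now minimize piece count subject to staying optimal: for each k, pieces[k] = 1 + min over i with p[i]+r[k−i]=r[k] of pieces[k−i].
pieces[6] = 3
pieces[7] = 1
pieces[8] = 4
pieces[9] = 2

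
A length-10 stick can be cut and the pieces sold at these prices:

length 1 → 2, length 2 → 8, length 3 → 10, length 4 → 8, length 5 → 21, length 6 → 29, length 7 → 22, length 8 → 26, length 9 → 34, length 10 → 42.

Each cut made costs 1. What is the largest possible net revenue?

43

Consider every possible first cut. v[k] is the best of p[i]+v[k−i] over all sellable i≤k, charging 1 whenever i<k.
v[1] = 2
v[2] = 8
v[3] = 10
v[4] = 15  (first piece 2, then v[2]=8)
v[5] = 21
v[6] = 29
v[7] = 30  (first piece 1, then v[6]=29)
v[8] = 36  (first piece 2, then v[6]=29)
v[9] = 38  (first piece 3, then v[6]=29)
v[10] = 43  (first piece 2, then v[8]=36)
One optimal plan: pieces 6 + 2 + 2 (2 cuts) → 45 − 2 = 43.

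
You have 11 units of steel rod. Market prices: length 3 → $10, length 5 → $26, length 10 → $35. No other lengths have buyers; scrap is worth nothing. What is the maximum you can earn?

52

Consider every possible first cut. f[k] is the best of p[i]+f[k−i] over all sellable i≤k.
f[1] = 0
f[2] = 0
f[3] = 10
f[4] = 10
f[5] = max(10+0, 26+0) = 26
f[6] = max(10+10, 26+0) = 26
f[7] = max(10+10, 26+0) = 26
f[8] = max(10+26, 26+10) = 36
f[9] = max(10+26, 26+10) = 36
f[10] = max(10+26, 26+26, 35+0) = 52
f[11] = max(10+36, 26+26, 35+0) = 52
One optimal cutting: pieces 5 + 5 with 1 unit of scrap → $52.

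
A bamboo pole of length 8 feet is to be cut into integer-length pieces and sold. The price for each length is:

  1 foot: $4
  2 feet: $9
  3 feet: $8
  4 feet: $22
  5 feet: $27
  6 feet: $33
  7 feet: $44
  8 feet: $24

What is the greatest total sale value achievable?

Let R[k] be the best obtainable value from length k. For each k, try every first piece i and keep the best of price[i] + R[k−i].
R[1] = 4
R[2] = 9
R[3] = 13  (first piece 1, then R[2]=9)
R[4] = 22
R[5] = 27
R[6] = 33
R[7] = 44
R[8] = 48  (first piece 1, then R[7]=44)
One optimal cutting: 7 + 1 → $44 + $4 = $48.

48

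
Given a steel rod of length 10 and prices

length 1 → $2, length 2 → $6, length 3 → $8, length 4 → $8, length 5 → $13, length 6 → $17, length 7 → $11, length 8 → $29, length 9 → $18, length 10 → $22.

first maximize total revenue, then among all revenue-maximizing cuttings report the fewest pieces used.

2

Build r[k] bottom-up: r[k] = max over allowed piece i of (p[i] + r[k−i]).
r[1] = 2
r[2] = max(2+2, 6+0) = 6
r[3] = max(2+6, 6+2, 8+0) = 8
r[4] = max(2+8, 6+6, 8+2, 8+0) = 12
r[5] = max(2+12, 6+8, 8+6, 8+2, 13+0) = 14
r[6] = max(2+14, 6+12, 8+8, 8+6, 13+2, 17+0) = 18
r[7] = max(2+18, 6+14, 8+12, …, 17+2, 11+0) = 20
r[8] = max(2+20, 6+18, 8+14, …, 11+2, 29+0) = 29
r[9] = max(2+29, 6+20, 8+18, …, 29+2, 18+0) = 31
r[10] = max(2+31, 6+29, 8+20, …, 18+2, 22+0) = 35
Maximum revenue is $35.
Now minimize piece count subject to staying optimal: for each k, pieces[k] = 1 + min over i with p[i]+r[k−i]=r[k] of pieces[k−i].
pieces[7] = 3
pieces[8] = 1
pieces[9] = 2
pieces[10] = 2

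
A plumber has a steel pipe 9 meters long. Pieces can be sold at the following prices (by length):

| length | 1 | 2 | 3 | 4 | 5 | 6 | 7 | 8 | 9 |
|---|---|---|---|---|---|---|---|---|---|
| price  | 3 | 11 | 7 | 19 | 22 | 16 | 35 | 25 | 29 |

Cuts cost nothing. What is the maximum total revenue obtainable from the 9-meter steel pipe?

47

Let r[k] be the best obtainable value from length k. For each k, try every first piece i and keep the best of price[i] + r[k−i].
r[1] = 3
r[2] = max(3+3, 11+0) = 11
r[3] = max(3+11, 11+3, 7+0) = 14
r[4] = max(3+14, 11+11, 7+3, 19+0) = 22
r[5] = max(3+22, 11+14, 7+11, 19+3, 22+0) = 25
r[6] = max(3+25, 11+22, 7+14, 19+11, 22+3, 16+0) = 33
r[7] = max(3+33, 11+25, 7+22, …, 16+3, 35+0) = 36
r[8] = max(3+36, 11+33, 7+25, …, 35+3, 25+0) = 44
r[9] = max(3+44, 11+36, 7+33, …, 25+3, 29+0) = 47
One optimal cutting: 2 + 2 + 2 + 2 + 1 → $11 + $11 + $11 + $11 + $3 = $47.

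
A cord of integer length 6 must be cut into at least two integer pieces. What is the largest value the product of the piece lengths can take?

9

Let g[k] be the best product for length k (with at least one cut). For each first piece i, the rest contributes max(k−i, g[k−i]).
g[2] = 1·max(1,0) = 1·1 = 1
g[3] = 1·max(2,1) = 1·2 = 2
g[4] = 2·max(2,1) = 2·2 = 4
g[5] = 2·max(3,2) = 2·3 = 6
g[6] = 3·max(3,2) = 3·3 = 9
One optimal split: 3 + 3; product 3·3 = 9.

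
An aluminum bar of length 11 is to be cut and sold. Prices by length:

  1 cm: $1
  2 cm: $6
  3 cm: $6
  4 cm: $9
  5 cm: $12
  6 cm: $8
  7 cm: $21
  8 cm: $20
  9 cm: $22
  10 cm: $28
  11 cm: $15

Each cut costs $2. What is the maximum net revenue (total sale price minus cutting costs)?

Consider every possible first cut. v[k] is the best of p[i]+v[k−i] over all sellable i≤k, charging 2 whenever i<k.
v[1] = 1
v[2] = max(1+1-2, 6+0) = 6
v[3] = max(1+6-2, 6+1-2, 6+0) = 6
v[4] = max(1+6-2, 6+6-2, 6+1-2, 9+0) = 10
v[5] = max(1+10-2, 6+6-2, 6+6-2, 9+1-2, 12+0) = 12
v[6] = max(1+12-2, 6+10-2, 6+6-2, 9+6-2, 12+1-2, 8+0) = 14
v[7] = max(1+14-2, 6+12-2, 6+10-2, …, 8+1-2, 21+0) = 21
v[8] = max(1+21-2, 6+14-2, 6+12-2, …, 21+1-2, 20+0) = 20
v[9] = max(1+20-2, 6+21-2, 6+14-2, …, 20+1-2, 22+0) = 25
v[10] = max(1+25-2, 6+20-2, 6+21-2, …, 22+1-2, 28+0) = 28
v[11] = max(1+28-2, 6+25-2, 6+20-2, …, 28+1-2, 15+0) = 29
One optimal plan: pieces 7 + 2 + 2 (2 cuts) → $33 − $4 = $29.

29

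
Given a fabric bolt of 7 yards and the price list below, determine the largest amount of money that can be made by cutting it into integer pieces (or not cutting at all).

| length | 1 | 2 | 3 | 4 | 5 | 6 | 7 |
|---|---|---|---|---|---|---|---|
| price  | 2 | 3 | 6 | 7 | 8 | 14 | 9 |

16

Let r[k] be the best obtainable value from length k. For each k, try every first piece i and keep the best of price[i] + r[k−i].
r[1] = 2
r[2] = max(2+2, 3+0) = 4
r[3] = max(2+4, 3+2, 6+0) = 6
r[4] = max(2+6, 3+4, 6+2, 7+0) = 8
r[5] = max(2+8, 3+6, 6+4, 7+2, 8+0) = 10
r[6] = max(2+10, 3+8, 6+6, 7+4, 8+2, 14+0) = 14
r[7] = max(2+14, 3+10, 6+8, …, 14+2, 9+0) = 16
One optimal cutting: 6 + 1 → $14 + $2 = $16.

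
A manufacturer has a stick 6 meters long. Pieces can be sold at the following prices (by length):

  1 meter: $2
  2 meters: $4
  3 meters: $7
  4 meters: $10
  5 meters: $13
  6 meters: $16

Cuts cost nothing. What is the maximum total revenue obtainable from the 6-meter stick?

Consider every possible first cut. r[k] is the best of p[i]+r[k−i] over all sellable i≤k.
r[1] = 2
r[2] = max(2+2, 4+0) = 4
r[3] = max(2+4, 4+2, 7+0) = 7
r[4] = max(2+7, 4+4, 7+2, 10+0) = 10
r[5] = max(2+10, 4+7, 7+4, 10+2, 13+0) = 13
r[6] = max(2+13, 4+10, 7+7, 10+4, 13+2, 16+0) = 16
Best is to sell the whole 6-meter piece uncut for $16.

16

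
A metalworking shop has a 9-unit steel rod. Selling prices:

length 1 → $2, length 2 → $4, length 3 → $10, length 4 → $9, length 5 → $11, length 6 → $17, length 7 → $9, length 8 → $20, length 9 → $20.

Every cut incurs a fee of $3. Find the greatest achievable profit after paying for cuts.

24

Build v[k] bottom-up: v[k] = max over allowed piece i of (p[i] + v[k−i]) − 3 per cut.
v[1] = 2
v[2] = max(2+2-3, 4+0) = 4
v[3] = max(2+4-3, 4+2-3, 10+0) = 10
v[4] = max(2+10-3, 4+4-3, 10+2-3, 9+0) = 9
v[5] = max(2+9-3, 4+10-3, 10+4-3, 9+2-3, 11+0) = 11
v[6] = max(2+11-3, 4+9-3, 10+10-3, 9+4-3, 11+2-3, 17+0) = 17
v[7] = max(2+17-3, 4+11-3, 10+9-3, …, 17+2-3, 9+0) = 16
v[8] = max(2+16-3, 4+17-3, 10+11-3, …, 9+2-3, 20+0) = 20
v[9] = max(2+20-3, 4+16-3, 10+17-3, …, 20+2-3, 20+0) = 24
One optimal plan: pieces 3 + 3 + 3 (2 cuts) → $30 − $6 = $24.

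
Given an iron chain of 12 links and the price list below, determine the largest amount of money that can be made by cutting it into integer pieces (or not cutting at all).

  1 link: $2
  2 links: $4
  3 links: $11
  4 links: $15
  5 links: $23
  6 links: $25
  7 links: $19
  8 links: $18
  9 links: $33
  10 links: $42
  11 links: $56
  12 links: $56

58

Consider every possible first cut. v[k] is the best of p[i]+v[k−i] over all sellable i≤k.
v[1] = 2
v[2] = max(2+2, 4+0) = 4
v[3] = max(2+4, 4+2, 11+0) = 11
v[4] = max(2+11, 4+4, 11+2, 15+0) = 15
v[5] = max(2+15, 4+11, 11+4, 15+2, 23+0) = 23
v[6] = max(2+23, 4+15, 11+11, 15+4, 23+2, 25+0) = 25
v[7] = max(2+25, 4+23, 11+15, …, 25+2, 19+0) = 27
v[8] = max(2+27, 4+25, 11+23, …, 19+2, 18+0) = 34
v[9] = max(2+34, 4+27, 11+25, …, 18+2, 33+0) = 38
v[10] = max(2+38, 4+34, 11+27, …, 33+2, 42+0) = 46
v[11] = max(2+46, 4+38, 11+34, …, 42+2, 56+0) = 56
v[12] = max(2+56, 4+46, 11+38, …, 56+2, 56+0) = 58
One optimal cutting: 11 + 1 → $56 + $2 = $58.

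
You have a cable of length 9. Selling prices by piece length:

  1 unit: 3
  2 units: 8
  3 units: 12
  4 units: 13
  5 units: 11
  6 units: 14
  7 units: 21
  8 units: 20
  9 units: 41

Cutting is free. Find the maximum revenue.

41

Let R[k] be the best obtainable value from length k. For each k, try every first piece i and keep the best of price[i] + R[k−i].
R[1] = 3
R[2] = 8
R[3] = 12
R[4] = 16  (first piece 2, then R[2]=8)
R[5] = 20  (first piece 2, then R[3]=12)
R[6] = 24  (first piece 2, then R[4]=16)
R[7] = 28  (first piece 2, then R[5]=20)
R[8] = 32  (first piece 2, then R[6]=24)
R[9] = 41
Best is to sell the whole 9-unit piece uncut for 41.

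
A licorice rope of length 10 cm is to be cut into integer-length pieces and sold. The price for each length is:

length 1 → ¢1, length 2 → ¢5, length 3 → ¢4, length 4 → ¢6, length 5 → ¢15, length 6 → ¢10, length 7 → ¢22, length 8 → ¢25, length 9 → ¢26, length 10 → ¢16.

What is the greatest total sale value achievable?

Consider every possible first cut. v[k] is the best of p[i]+v[k−i] over all sellable i≤k.
v[1] = 1
v[2] = max(1+1, 5+0) = 5
v[3] = max(1+5, 5+1, 4+0) = 6
v[4] = max(1+6, 5+5, 4+1, 6+0) = 10
v[5] = max(1+10, 5+6, 4+5, 6+1, 15+0) = 15
v[6] = max(1+15, 5+10, 4+6, 6+5, 15+1, 10+0) = 16
v[7] = max(1+16, 5+15, 4+10, …, 10+1, 22+0) = 22
v[8] = max(1+22, 5+16, 4+15, …, 22+1, 25+0) = 25
v[9] = max(1+25, 5+22, 4+16, …, 25+1, 26+0) = 27
v[10] = max(1+27, 5+25, 4+22, …, 26+1, 16+0) = 30
One optimal cutting: 8 + 2 → ¢25 + ¢5 = ¢30.

30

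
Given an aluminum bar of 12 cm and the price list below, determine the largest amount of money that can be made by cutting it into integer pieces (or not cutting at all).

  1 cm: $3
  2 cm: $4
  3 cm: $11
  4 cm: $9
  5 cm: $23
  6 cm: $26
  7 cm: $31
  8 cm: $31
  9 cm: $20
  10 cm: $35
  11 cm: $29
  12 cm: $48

Build r[k] bottom-up: r[k] = max over allowed piece i of (p[i] + r[k−i]).
r[1] = 3
r[2] = max(3+3, 4+0) = 6
r[3] = max(3+6, 4+3, 11+0) = 11
r[4] = max(3+11, 4+6, 11+3, 9+0) = 14
r[5] = max(3+14, 4+11, 11+6, 9+3, 23+0) = 23
r[6] = max(3+23, 4+14, 11+11, 9+6, 23+3, 26+0) = 26
r[7] = max(3+26, 4+23, 11+14, …, 26+3, 31+0) = 31
r[8] = max(3+31, 4+26, 11+23, …, 31+3, 31+0) = 34
r[9] = max(3+34, 4+31, 11+26, …, 31+3, 20+0) = 37
r[10] = max(3+37, 4+34, 11+31, …, 20+3, 35+0) = 46
r[11] = max(3+46, 4+37, 11+34, …, 35+3, 29+0) = 49
r[12] = max(3+49, 4+46, 11+37, …, 29+3, 48+0) = 54
One optimal cutting: 7 + 5 → $31 + $23 = $54.

54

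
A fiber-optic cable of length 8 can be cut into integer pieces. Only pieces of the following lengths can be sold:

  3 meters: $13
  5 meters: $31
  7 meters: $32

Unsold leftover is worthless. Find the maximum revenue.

44

Consider every possible first cut. f[k] is the best of p[i]+f[k−i] over all sellable i≤k.
f[1] = 0
f[2] = 0
f[3] = 13
f[4] = 13
f[5] = max(13+0, 31+0) = 31
f[6] = max(13+13, 31+0) = 31
f[7] = max(13+13, 31+0, 32+0) = 32
f[8] = max(13+31, 31+13, 32+0) = 44
One optimal cutting: 5 + 3 → $44.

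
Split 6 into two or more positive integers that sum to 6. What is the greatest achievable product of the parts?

9

Fill f[k] for k=2..6: at each k try every first piece i and multiply by the better of (k−i) uncut or f[k−i].
f[2] = 1·max(1,0) = 1·1 = 1
f[3] = max(1·2, 2·1) = 2
f[4] = max(1·3, 2·2, 3·1) = 4
f[5] = max(1·4, 2·3, 3·2, 4·1) = 6
f[6] = max(1·6, 2·4, 3·3, 4·2, 5·1) = 9
One optimal split: 3 + 3; product 3·3 = 9.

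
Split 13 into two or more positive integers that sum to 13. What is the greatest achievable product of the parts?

108

Define prod[k] = max over 1≤i<k of i · max(k−i, prod[k−i]); the inner max lets the remainder stay uncut if that's better.
Small cases: prod[2]=1, prod[3]=2, prod[4]=4, prod[5]=6, prod[6]=9.
prod[7] = 2·max(5,6) = 2·6 = 12
prod[8] = 2·max(6,9) = 2·9 = 18
prod[9] = 3·max(6,9) = 3·9 = 27
prod[10] = 2·max(8,18) = 2·18 = 36
prod[11] = 2·max(9,27) = 2·27 = 54
prod[12] = 3·max(9,27) = 3·27 = 81
prod[13] = 2·max(11,54) = 2·54 = 108
One optimal split: 3 + 3 + 3 + 2 + 2; product 3·3·3·2·2 = 108.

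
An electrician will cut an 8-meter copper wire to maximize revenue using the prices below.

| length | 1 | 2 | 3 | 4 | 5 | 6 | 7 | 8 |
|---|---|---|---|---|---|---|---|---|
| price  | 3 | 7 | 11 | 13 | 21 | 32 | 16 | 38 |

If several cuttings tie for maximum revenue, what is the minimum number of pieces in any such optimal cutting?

2

Build r[k] bottom-up: r[k] = max over allowed piece i of (p[i] + r[k−i]).
r[1] = 3
r[2] = 7
r[3] = 11
r[4] = 14  (first piece 1, then r[3]=11)
r[5] = 21
r[6] = 32
r[7] = 35  (first piece 1, then r[6]=32)
r[8] = 39  (first piece 2, then r[6]=32)
Maximum revenue is €39.
Now minimize piece count subject to staying optimal: for each k, pieces[k] = 1 + min over i with p[i]+r[k−i]=r[k] of pieces[k−i].
pieces[5] = 1
pieces[6] = 1
pieces[7] = 2
pieces[8] = 2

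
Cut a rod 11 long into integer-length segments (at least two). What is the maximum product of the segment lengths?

Fill f[k] for k=2..11: at each k try every first piece i and multiply by the better of (k−i) uncut or f[k−i].
f[2] = 1·max(1,0) = 1·1 = 1
f[3] = 1·max(2,1) = 1·2 = 2
f[4] = 2·max(2,1) = 2·2 = 4
f[5] = 2·max(3,2) = 2·3 = 6
f[6] = 3·max(3,2) = 3·3 = 9
f[7] = 2·max(5,6) = 2·6 = 12
f[8] = 2·max(6,9) = 2·9 = 18
f[9] = 3·max(6,9) = 3·9 = 27
f[10] = 2·max(8,18) = 2·18 = 36
f[11] = 2·max(9,27) = 2·27 = 54
One optimal split: 3 + 3 + 3 + 2; product 3·3·3·2 = 54.

54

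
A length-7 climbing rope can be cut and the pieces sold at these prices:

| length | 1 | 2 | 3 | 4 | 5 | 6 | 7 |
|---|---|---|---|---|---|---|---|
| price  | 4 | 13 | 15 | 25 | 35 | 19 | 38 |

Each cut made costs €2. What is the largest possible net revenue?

Consider every possible first cut. v[k] is the best of p[i]+v[k−i] over all sellable i≤k, charging 2 whenever i<k.
v[1] = 4
v[2] = 13
v[3] = 15  (first piece 1, then v[2]=13)
v[4] = 25
v[5] = 35
v[6] = 37  (first piece 1, then v[5]=35)
v[7] = 46  (first piece 2, then v[5]=35)
One optimal plan: pieces 5 + 2 (1 cut) → €48 − €2 = €46.

46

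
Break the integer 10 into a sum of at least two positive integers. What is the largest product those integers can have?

Fill f[k] for k=2..10: at each k try every first piece i and multiply by the better of (k−i) uncut or f[k−i].
Small cases: f[2]=1, f[3]=2, f[4]=4, f[5]=6.
f[6] = 3×max(3,2) = 3×3 = 9
f[7] = 2×max(5,6) = 2×6 = 12
f[8] = 2×max(6,9) = 2×9 = 18
f[9] = 3×max(6,9) = 3×9 = 27
f[10] = 2×max(8,18) = 2×18 = 36
One optimal split: 3 + 3 + 2 + 2; product 3×3×2×2 = 36.

36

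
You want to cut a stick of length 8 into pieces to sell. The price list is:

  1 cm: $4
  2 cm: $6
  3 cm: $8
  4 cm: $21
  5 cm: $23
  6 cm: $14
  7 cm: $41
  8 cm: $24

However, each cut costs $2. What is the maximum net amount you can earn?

43

Consider every possible first cut. net[k] is the best of p[i]+net[k−i] over all sellable i≤k, charging 2 whenever i<k.
net[1] = 4
net[2] = max(4+4-2, 6+0) = 6
net[3] = max(4+6-2, 6+4-2, 8+0) = 8
net[4] = max(4+8-2, 6+6-2, 8+4-2, 21+0) = 21
net[5] = max(4+21-2, 6+8-2, 8+6-2, 21+4-2, 23+0) = 23
net[6] = max(4+23-2, 6+21-2, 8+8-2, 21+6-2, 23+4-2, 14+0) = 25
net[7] = max(4+25-2, 6+23-2, 8+21-2, …, 14+4-2, 41+0) = 41
net[8] = max(4+41-2, 6+25-2, 8+23-2, …, 41+4-2, 24+0) = 43
One optimal plan: pieces 7 + 1 (1 cut) → $45 − $2 = $43.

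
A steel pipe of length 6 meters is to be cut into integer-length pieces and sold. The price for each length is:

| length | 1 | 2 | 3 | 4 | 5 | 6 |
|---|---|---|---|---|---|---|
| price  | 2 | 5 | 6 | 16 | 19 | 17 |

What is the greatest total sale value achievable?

21

Build v[k] bottom-up: v[k] = max over allowed piece i of (p[i] + v[k−i]).
v[1] = 2
v[2] = 5
v[3] = 7  (first piece 1, then v[2]=5)
v[4] = 16
v[5] = 19
v[6] = 21  (first piece 1, then v[5]=19)
One optimal cutting: 5 + 1 → $19 + $2 = $21.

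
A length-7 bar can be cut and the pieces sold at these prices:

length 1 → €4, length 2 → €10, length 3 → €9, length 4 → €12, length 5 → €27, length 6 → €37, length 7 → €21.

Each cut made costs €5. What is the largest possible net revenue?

36

Build r[k] bottom-up: r[k] = max over allowed piece i of (p[i] + r[k−i]) − 5 per cut.
r[1] = 4
r[2] = max(4+4-5, 10+0) = 10
r[3] = max(4+10-5, 10+4-5, 9+0) = 9
r[4] = max(4+9-5, 10+10-5, 9+4-5, 12+0) = 15
r[5] = max(4+15-5, 10+9-5, 9+10-5, 12+4-5, 27+0) = 27
r[6] = max(4+27-5, 10+15-5, 9+9-5, 12+10-5, 27+4-5, 37+0) = 37
r[7] = max(4+37-5, 10+27-5, 9+15-5, …, 37+4-5, 21+0) = 36
One optimal plan: pieces 6 + 1 (1 cut) → €41 − €5 = €36.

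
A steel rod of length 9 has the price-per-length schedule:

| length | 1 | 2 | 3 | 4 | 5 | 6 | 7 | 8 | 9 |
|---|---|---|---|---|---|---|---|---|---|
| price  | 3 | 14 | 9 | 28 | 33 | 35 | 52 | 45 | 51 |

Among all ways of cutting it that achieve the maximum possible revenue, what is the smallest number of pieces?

Let r[k] be the best obtainable value from length k. For each k, try every first piece i and keep the best of price[i] + r[k−i].
r[1] = 3
r[2] = max(3+3, 14+0) = 14
r[3] = max(3+14, 14+3, 9+0) = 17
r[4] = max(3+17, 14+14, 9+3, 28+0) = 28
r[5] = max(3+28, 14+17, 9+14, 28+3, 33+0) = 33
r[6] = max(3+33, 14+28, 9+17, 28+14, 33+3, 35+0) = 42
r[7] = max(3+42, 14+33, 9+28, …, 35+3, 52+0) = 52
r[8] = max(3+52, 14+42, 9+33, …, 52+3, 45+0) = 56
r[9] = max(3+56, 14+52, 9+42, …, 45+3, 51+0) = 66
Maximum revenue is $66.
Now minimize piece count subject to staying optimal: for each k, pieces[k] = 1 + min over i with p[i]+r[k−i]=r[k] of pieces[k−i].
pieces[6] = 2
pieces[7] = 1
pieces[8] = 2
pieces[9] = 2

2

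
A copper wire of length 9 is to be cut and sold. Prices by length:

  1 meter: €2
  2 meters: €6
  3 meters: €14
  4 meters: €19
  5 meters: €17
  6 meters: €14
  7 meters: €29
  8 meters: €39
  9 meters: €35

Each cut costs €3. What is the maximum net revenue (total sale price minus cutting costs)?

Consider every possible first cut. v[k] is the best of p[i]+v[k−i] over all sellable i≤k, charging 3 whenever i<k.
v[1] = 2
v[2] = max(2+2-3, 6+0) = 6
v[3] = max(2+6-3, 6+2-3, 14+0) = 14
v[4] = max(2+14-3, 6+6-3, 14+2-3, 19+0) = 19
v[5] = max(2+19-3, 6+14-3, 14+6-3, 19+2-3, 17+0) = 18
v[6] = max(2+18-3, 6+19-3, 14+14-3, 19+6-3, 17+2-3, 14+0) = 25
v[7] = max(2+25-3, 6+18-3, 14+19-3, …, 14+2-3, 29+0) = 30
v[8] = max(2+30-3, 6+25-3, 14+18-3, …, 29+2-3, 39+0) = 39
v[9] = max(2+39-3, 6+30-3, 14+25-3, …, 39+2-3, 35+0) = 38
One optimal plan: pieces 8 + 1 (1 cut) → €41 − €3 = €38.

38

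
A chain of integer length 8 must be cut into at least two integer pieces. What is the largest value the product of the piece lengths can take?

Let P[k] be the best product for length k (with at least one cut). For each first piece i, the rest contributes max(k−i, P[k−i]).
P[2] = 1·max(1,0) = 1·1 = 1
P[3] = 1·max(2,1) = 1·2 = 2
P[4] = 2·max(2,1) = 2·2 = 4
P[5] = 2·max(3,2) = 2·3 = 6
P[6] = 3·max(3,2) = 3·3 = 9
P[7] = 2·max(5,6) = 2·6 = 12
P[8] = 2·max(6,9) = 2·9 = 18
One optimal split: 3 + 3 + 2; product 3·3·2 = 18.

18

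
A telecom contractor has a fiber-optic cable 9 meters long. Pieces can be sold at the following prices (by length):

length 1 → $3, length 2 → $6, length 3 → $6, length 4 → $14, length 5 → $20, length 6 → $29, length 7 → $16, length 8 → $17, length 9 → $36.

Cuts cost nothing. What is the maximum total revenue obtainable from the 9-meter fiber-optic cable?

Let R[k] be the best obtainable value from length k. For each k, try every first piece i and keep the best of price[i] + R[k−i].
R[1] = 3
R[2] = 6  (first piece 1, then R[1]=3)
R[3] = 9  (first piece 1, then R[2]=6)
R[4] = 14
R[5] = 20
R[6] = 29
R[7] = 32  (first piece 1, then R[6]=29)
R[8] = 35  (first piece 1, then R[7]=32)
R[9] = 38  (first piece 1, then R[8]=35)
One optimal cutting: 6 + 1 + 1 + 1 → $29 + $3 + $3 + $3 = $38.

38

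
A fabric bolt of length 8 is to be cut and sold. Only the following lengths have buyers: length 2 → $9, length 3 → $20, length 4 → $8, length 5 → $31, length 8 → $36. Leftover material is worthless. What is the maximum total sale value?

51

Consider every possible first cut. best[k] is the best of p[i]+best[k−i] over all sellable i≤k.
best[1] = 0
best[2] = 9
best[3] = max(9+0, 20+0) = 20
best[4] = max(9+9, 20+0, 8+0) = 20
best[5] = max(9+20, 20+9, 8+0, 31+0) = 31
best[6] = max(9+20, 20+20, 8+9, 31+0) = 40
best[7] = max(9+31, 20+20, 8+20, 31+9) = 40
best[8] = max(9+40, 20+31, 8+20, 31+20, 36+0) = 51
One optimal cutting: 5 + 3 → $51.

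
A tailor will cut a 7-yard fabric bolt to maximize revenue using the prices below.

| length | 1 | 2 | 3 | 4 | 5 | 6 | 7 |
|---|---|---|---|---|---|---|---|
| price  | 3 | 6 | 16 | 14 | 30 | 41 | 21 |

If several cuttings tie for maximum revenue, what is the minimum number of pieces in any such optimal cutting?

2

Consider every possible first cut. r[k] is the best of p[i]+r[k−i] over all sellable i≤k.
r[1] = 3
r[2] = 6  (first piece 1, then r[1]=3)
r[3] = 16
r[4] = 19  (first piece 1, then r[3]=16)
r[5] = 30
r[6] = 41
r[7] = 44  (first piece 1, then r[6]=41)
Maximum revenue is $44.
Now minimize piece count subject to staying optimal: for each k, pieces[k] = 1 + min over i with p[i]+r[k−i]=r[k] of pieces[k−i].
pieces[4] = 2
pieces[5] = 1
pieces[6] = 1
pieces[7] = 2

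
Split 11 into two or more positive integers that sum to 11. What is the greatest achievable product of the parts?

Let P[k] be the best product for length k (with at least one cut). For each first piece i, the rest contributes max(k−i, P[k−i]).
P[2] = 1·max(1,0) = 1·1 = 1
P[3] = 1·max(2,1) = 1·2 = 2
P[4] = 2·max(2,1) = 2·2 = 4
P[5] = 2·max(3,2) = 2·3 = 6
P[6] = 3·max(3,2) = 3·3 = 9
P[7] = 2·max(5,6) = 2·6 = 12
P[8] = 2·max(6,9) = 2·9 = 18
P[9] = 3·max(6,9) = 3·9 = 27
P[10] = 2·max(8,18) = 2·18 = 36
P[11] = 2·max(9,27) = 2·27 = 54
One optimal split: 3 + 3 + 3 + 2; product 3·3·3·2 = 54.

54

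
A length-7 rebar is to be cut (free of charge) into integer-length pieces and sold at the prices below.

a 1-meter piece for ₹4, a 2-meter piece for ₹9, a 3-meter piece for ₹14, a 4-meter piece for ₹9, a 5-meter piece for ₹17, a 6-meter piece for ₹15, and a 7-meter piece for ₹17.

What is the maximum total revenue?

32

Let best[k] be the best obtainable value from length k. For each k, try every first piece i and keep the best of price[i] + best[k−i].
best[1] = 4
best[2] = max(4+4, 9+0) = 9
best[3] = max(4+9, 9+4, 14+0) = 14
best[4] = max(4+14, 9+9, 14+4, 9+0) = 18
best[5] = max(4+18, 9+14, 14+9, 9+4, 17+0) = 23
best[6] = max(4+23, 9+18, 14+14, 9+9, 17+4, 15+0) = 28
best[7] = max(4+28, 9+23, 14+18, …, 15+4, 17+0) = 32
One optimal cutting: 3 + 3 + 1 → ₹14 + ₹14 + ₹4 = ₹32.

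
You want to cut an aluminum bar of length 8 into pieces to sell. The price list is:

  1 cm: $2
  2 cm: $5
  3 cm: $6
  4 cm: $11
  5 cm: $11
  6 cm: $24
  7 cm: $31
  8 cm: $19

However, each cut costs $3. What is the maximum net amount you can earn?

30

Let v[k] be the best obtainable value from length k. For each k, try every first piece i and keep the best of price[i] + v[k−i] minus the 3 cut fee when i<k.
v[1] = 2
v[2] = 5
v[3] = 6
v[4] = 11
v[5] = 11
v[6] = 24
v[7] = 31
v[8] = 30  (first piece 1, then v[7]=31)
One optimal plan: pieces 7 + 1 (1 cut) → $33 − $3 = $30.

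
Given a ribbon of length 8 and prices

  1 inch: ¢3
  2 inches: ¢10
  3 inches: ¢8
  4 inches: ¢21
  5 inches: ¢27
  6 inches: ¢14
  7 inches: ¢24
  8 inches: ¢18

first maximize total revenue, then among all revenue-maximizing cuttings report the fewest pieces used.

Consider every possible first cut. r[k] is the best of p[i]+r[k−i] over all sellable i≤k.
r[1] = 3
r[2] = 10
r[3] = 13  (first piece 1, then r[2]=10)
r[4] = 21
r[5] = 27
r[6] = 31  (first piece 2, then r[4]=21)
r[7] = 37  (first piece 2, then r[5]=27)
r[8] = 42  (first piece 4, then r[4]=21)
Maximum revenue is ¢42.
Now minimize piece count subject to staying optimal: for each k, pieces[k] = 1 + min over i with p[i]+r[k−i]=r[k] of pieces[k−i].
pieces[5] = 1
pieces[6] = 2
pieces[7] = 2
pieces[8] = 2

2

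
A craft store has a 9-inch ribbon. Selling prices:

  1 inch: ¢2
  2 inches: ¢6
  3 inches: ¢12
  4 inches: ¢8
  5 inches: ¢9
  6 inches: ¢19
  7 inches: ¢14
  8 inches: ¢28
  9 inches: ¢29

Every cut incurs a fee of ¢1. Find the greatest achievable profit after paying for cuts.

Let net[k] be the best obtainable value from length k. For each k, try every first piece i and keep the best of price[i] + net[k−i] minus the 1 cut fee when i<k.
net[1] = 2
net[2] = 6
net[3] = 12
net[4] = 13  (first piece 1, then net[3]=12)
net[5] = 17  (first piece 2, then net[3]=12)
net[6] = 23  (first piece 3, then net[3]=12)
net[7] = 24  (first piece 1, then net[6]=23)
net[8] = 28  (first piece 2, then net[6]=23)
net[9] = 34  (first piece 3, then net[6]=23)
One optimal plan: pieces 3 + 3 + 3 (2 cuts) → ¢36 − ¢2 = ¢34.

34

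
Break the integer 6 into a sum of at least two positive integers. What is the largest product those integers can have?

Fill g[k] for k=2..6: at each k try every first piece i and multiply by the better of (k−i) uncut or g[k−i].
g[2] = 1·max(1,0) = 1·1 = 1
g[3] = max(1·2, 2·1) = 2
g[4] = max(1·3, 2·2, 3·1) = 4
g[5] = max(1·4, 2·3, 3·2, 4·1) = 6
g[6] = max(1·6, 2·4, 3·3, 4·2, 5·1) = 9
One optimal split: 3 + 3; product 3·3 = 9.

9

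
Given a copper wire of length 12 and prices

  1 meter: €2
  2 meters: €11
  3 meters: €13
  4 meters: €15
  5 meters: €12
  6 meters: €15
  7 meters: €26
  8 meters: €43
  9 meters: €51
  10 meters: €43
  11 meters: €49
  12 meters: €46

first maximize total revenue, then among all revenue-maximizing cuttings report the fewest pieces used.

6

Let r[k] be the best obtainable value from length k. For each k, try every first piece i and keep the best of price[i] + r[k−i].
r[1] = 2
r[2] = 11
r[3] = 13  (first piece 1, then r[2]=11)
r[4] = 22  (first piece 2, then r[2]=11)
r[5] = 24  (first piece 1, then r[4]=22)
r[6] = 33  (first piece 2, then r[4]=22)
r[7] = 35  (first piece 1, then r[6]=33)
r[8] = 44  (first piece 2, then r[6]=33)
r[9] = 51
r[10] = 55  (first piece 2, then r[8]=44)
r[11] = 62  (first piece 2, then r[9]=51)
r[12] = 66  (first piece 2, then r[10]=55)
Maximum revenue is €66.
Now minimize piece count subject to staying optimal: for each k, pieces[k] = 1 + min over i with p[i]+r[k−i]=r[k] of pieces[k−i].
pieces[9] = 1
pieces[10] = 5
pieces[11] = 2
pieces[12] = 6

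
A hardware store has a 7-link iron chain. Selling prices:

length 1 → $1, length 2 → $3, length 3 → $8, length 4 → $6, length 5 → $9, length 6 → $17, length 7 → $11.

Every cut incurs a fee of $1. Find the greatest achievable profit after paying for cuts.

Consider every possible first cut. net[k] is the best of p[i]+net[k−i] over all sellable i≤k, charging 1 whenever i<k.
net[1] = 1
net[2] = max(1+1-1, 3+0) = 3
net[3] = max(1+3-1, 3+1-1, 8+0) = 8
net[4] = max(1+8-1, 3+3-1, 8+1-1, 6+0) = 8
net[5] = max(1+8-1, 3+8-1, 8+3-1, 6+1-1, 9+0) = 10
net[6] = max(1+10-1, 3+8-1, 8+8-1, 6+3-1, 9+1-1, 17+0) = 17
net[7] = max(1+17-1, 3+10-1, 8+8-1, …, 17+1-1, 11+0) = 17
One optimal plan: pieces 6 + 1 (1 cut) → $18 − $1 = $17.

17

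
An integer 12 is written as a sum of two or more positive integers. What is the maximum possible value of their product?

Let m[k] be the best product for length k (with at least one cut). For each first piece i, the rest contributes max(k−i, m[k−i]).
Small cases: m[2]=1, m[3]=2, m[4]=4, m[5]=6, m[6]=9.
m[7] = max(1×9, 2×6, 3×4, 4×3, 5×2, 6×1) = 12
m[8] = max(1×12, 2×9, 3×6, …, 6×2, 7×1) = 18
m[9] = max(1×18, 2×12, 3×9, …, 7×2, 8×1) = 27
m[10] = max(1×27, 2×18, 3×12, …, 8×2, 9×1) = 36
m[11] = max(1×36, 2×27, 3×18, …, 9×2, 10×1) = 54
m[12] = max(1×54, 2×36, 3×27, …, 10×2, 11×1) = 81
One optimal split: 3 + 3 + 3 + 3; product 3×3×3×3 = 81.

81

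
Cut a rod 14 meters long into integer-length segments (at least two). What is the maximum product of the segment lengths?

Let P[k] be the best product for length k (with at least one cut). For each first piece i, the rest contributes max(k−i, P[k−i]).
P[2] = 1×max(1,0) = 1×1 = 1
P[3] = 1×max(2,1) = 1×2 = 2
P[4] = 2×max(2,1) = 2×2 = 4
P[5] = 2×max(3,2) = 2×3 = 6
P[6] = 3×max(3,2) = 3×3 = 9
P[7] = 2×max(5,6) = 2×6 = 12
P[8] = 2×max(6,9) = 2×9 = 18
P[9] = 3×max(6,9) = 3×9 = 27
P[10] = 2×max(8,18) = 2×18 = 36
P[11] = 2×max(9,27) = 2×27 = 54
P[12] = 3×max(9,27) = 3×27 = 81
P[13] = 2×max(11,54) = 2×54 = 108
P[14] = 2×max(12,81) = 2×81 = 162
One optimal split: 3 + 3 + 3 + 3 + 2; product 3×3×3×3×2 = 162.

162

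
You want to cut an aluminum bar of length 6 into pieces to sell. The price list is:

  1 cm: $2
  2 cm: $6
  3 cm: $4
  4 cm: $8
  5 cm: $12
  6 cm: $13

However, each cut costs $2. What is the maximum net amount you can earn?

14

Consider every possible first cut. r[k] is the best of p[i]+r[k−i] over all sellable i≤k, charging 2 whenever i<k.
r[1] = 2
r[2] = 6
r[3] = 6  (first piece 1, then r[2]=6)
r[4] = 10  (first piece 2, then r[2]=6)
r[5] = 12
r[6] = 14  (first piece 2, then r[4]=10)
One optimal plan: pieces 2 + 2 + 2 (2 cuts) → $18 − $4 = $14.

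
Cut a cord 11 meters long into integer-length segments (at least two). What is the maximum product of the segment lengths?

54

Define m[k] = max over 1≤i<k of i · max(k−i, m[k−i]); the inner max lets the remainder stay uncut if that's better.
m[2] = 1×max(1,0) = 1×1 = 1
m[3] = 1×max(2,1) = 1×2 = 2
m[4] = 2×max(2,1) = 2×2 = 4
m[5] = 2×max(3,2) = 2×3 = 6
m[6] = 3×max(3,2) = 3×3 = 9
m[7] = 2×max(5,6) = 2×6 = 12
m[8] = 2×max(6,9) = 2×9 = 18
m[9] = 3×max(6,9) = 3×9 = 27
m[10] = 2×max(8,18) = 2×18 = 36
m[11] = 2×max(9,27) = 2×27 = 54
One optimal split: 3 + 3 + 3 + 2; product 3×3×3×2 = 54.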